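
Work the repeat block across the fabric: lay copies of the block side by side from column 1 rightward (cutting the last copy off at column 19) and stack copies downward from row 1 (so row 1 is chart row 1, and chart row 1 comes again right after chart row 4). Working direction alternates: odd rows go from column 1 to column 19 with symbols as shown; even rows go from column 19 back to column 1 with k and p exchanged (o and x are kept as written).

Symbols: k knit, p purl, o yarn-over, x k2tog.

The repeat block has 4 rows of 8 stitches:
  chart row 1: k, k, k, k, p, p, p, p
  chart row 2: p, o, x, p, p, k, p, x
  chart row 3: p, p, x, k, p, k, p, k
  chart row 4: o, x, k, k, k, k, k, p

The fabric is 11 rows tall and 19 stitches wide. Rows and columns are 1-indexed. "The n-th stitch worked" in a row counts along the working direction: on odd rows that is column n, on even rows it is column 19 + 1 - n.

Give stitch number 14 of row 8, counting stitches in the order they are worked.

== STITCH ==
p

Derivation:
Row 8 uses chart row ((8-1) mod 4)+1 = 4. Row 8 is even, so WS.
Chart row 4 tiled across columns 1-19: o x k k k k k p o x k k k k k p o x k
WS: work from column 19 back to column 1 (reverse the tiled row), swapping k<->p (o and x unchanged).
Row 8 as worked: p x o k p p p p p x o k p p p p p x o
Stitch 14 in working order -> p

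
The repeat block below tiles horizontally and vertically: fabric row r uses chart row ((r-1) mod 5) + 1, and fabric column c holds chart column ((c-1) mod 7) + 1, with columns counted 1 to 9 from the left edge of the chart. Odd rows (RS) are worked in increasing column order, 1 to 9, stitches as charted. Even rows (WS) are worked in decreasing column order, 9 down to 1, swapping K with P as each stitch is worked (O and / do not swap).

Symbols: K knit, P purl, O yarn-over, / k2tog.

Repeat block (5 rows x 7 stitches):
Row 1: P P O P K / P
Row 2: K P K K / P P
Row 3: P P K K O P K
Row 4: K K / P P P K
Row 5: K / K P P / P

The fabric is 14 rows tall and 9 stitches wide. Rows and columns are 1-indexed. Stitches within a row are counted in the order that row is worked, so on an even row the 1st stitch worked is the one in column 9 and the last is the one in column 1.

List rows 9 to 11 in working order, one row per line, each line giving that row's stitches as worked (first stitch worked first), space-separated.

Row 9: chart row 4, RS - tile across columns 1-9 and work as-is.
Row 10: chart row 5, WS - tiled (columns 1-9): K / K P P / P K /; work from column 9 back to 1 with K<->P swapped.
Row 11: chart row 1, RS - tile across columns 1-9 and work as-is.

Result:
K K / P P P K K K
/ P K / K K P / P
P P O P K / P P P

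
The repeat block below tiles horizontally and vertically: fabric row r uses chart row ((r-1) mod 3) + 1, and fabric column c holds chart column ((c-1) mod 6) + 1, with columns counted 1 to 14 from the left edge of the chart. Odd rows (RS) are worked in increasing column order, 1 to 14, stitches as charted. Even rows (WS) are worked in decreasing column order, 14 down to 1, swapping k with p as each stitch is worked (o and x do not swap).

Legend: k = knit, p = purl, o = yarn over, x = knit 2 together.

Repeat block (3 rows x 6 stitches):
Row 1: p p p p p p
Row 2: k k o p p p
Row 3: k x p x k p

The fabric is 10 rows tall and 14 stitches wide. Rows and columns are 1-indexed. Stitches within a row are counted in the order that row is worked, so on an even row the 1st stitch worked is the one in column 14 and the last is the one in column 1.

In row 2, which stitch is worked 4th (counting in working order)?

Result:
k

Derivation:
Row 2 uses chart row ((2-1) mod 3)+1 = 2. Row 2 is even, so WS.
Chart row 2 tiled across columns 1-14: k k o p p p k k o p p p k k
WS row: flip the tiled sequence (start at column 14) and apply k<->p; o and x stay.
Row 2 as worked: p p k k k o p p k k k o p p
Counting 4 along the worked row gives k.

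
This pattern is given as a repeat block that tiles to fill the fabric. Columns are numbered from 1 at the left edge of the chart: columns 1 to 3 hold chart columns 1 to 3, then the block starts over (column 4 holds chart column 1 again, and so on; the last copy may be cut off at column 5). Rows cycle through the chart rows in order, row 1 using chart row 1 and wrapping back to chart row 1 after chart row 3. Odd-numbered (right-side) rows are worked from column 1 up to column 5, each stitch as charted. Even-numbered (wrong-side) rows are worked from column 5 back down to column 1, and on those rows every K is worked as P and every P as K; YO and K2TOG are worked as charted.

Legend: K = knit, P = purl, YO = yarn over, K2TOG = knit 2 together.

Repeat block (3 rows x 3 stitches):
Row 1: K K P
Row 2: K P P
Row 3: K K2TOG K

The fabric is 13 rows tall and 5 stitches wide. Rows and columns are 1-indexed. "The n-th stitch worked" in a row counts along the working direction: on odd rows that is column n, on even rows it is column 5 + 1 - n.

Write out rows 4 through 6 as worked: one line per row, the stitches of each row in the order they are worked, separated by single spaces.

Row 4: chart row 1, WS - tiled (columns 1-5): K K P K K; work from column 5 back to 1 with K<->P swapped.
Row 5: chart row 2, RS - tile across columns 1-5 and work as-is.
Row 6: chart row 3, WS - tiled (columns 1-5): K K2TOG K K K2TOG; work from column 5 back to 1 with K<->P swapped.

Result:
P P K P P
K P P K P
K2TOG P P K2TOG P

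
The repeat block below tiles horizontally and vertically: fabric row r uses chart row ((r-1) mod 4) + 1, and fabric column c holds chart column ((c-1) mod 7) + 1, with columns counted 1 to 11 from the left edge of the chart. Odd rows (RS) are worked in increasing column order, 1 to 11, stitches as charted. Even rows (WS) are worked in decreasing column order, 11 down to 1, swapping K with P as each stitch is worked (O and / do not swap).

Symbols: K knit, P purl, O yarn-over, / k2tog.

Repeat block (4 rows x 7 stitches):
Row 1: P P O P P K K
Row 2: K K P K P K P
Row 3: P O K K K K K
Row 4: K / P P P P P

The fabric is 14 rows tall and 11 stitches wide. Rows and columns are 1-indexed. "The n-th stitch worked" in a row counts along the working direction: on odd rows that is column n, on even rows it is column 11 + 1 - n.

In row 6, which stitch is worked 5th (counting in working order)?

== STITCH ==
K

Derivation:
Row 6 uses chart row ((6-1) mod 4)+1 = 2. Row 6 is even, so WS.
Chart row 2 tiled across columns 1-11: K K P K P K P K K P K
WS row: flip the tiled sequence (start at column 11) and apply K<->P; O and / stay.
Row 6 as worked: P K P P K P K P K P P
Counting 5 along the worked row gives K.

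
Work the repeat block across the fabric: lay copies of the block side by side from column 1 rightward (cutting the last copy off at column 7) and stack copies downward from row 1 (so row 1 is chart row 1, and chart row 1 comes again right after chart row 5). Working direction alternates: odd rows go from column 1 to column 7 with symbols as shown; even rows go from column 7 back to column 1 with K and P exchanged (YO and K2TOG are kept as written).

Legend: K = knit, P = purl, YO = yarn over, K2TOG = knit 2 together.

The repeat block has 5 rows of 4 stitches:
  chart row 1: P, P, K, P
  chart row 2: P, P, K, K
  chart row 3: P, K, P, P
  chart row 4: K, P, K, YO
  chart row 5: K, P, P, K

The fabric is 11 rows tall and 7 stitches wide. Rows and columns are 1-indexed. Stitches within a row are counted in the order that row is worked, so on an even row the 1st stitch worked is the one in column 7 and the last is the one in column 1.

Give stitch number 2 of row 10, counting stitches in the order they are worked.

Row 10 uses chart row ((10-1) mod 5)+1 = 5. Row 10 is even, so WS.
Chart row 5 tiled across columns 1-7: K P P K K P P
WS row: flip the tiled sequence (start at column 7) and apply K<->P; YO and K2TOG stay.
Row 10 as worked: K K P P K K P
The 2nd stitch worked is K.

== STITCH ==
K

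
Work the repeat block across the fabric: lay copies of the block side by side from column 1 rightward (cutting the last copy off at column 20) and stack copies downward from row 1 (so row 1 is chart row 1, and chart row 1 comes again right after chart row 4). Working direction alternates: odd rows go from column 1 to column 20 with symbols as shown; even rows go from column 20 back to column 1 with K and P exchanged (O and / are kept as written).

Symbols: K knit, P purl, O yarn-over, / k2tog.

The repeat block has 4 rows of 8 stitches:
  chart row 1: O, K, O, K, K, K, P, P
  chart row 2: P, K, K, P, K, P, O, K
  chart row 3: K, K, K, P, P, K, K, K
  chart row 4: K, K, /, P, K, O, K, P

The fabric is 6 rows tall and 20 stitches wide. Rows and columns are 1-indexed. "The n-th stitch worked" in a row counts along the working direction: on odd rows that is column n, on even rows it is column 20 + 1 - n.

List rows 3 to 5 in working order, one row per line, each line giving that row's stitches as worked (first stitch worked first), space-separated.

Rows as worked:
K K K P P K K K K K K P P K K K K K K P
K / P P K P O P K / P P K P O P K / P P
O K O K K K P P O K O K K K P P O K O K

Derivation:
Row 3: chart row 3, RS - tile across columns 1-20 and work as-is.
Row 4: chart row 4, WS - tiled (columns 1-20): K K / P K O K P K K / P K O K P K K / P; work from column 20 back to 1 with K<->P swapped.
Row 5: chart row 1, RS - tile across columns 1-20 and work as-is.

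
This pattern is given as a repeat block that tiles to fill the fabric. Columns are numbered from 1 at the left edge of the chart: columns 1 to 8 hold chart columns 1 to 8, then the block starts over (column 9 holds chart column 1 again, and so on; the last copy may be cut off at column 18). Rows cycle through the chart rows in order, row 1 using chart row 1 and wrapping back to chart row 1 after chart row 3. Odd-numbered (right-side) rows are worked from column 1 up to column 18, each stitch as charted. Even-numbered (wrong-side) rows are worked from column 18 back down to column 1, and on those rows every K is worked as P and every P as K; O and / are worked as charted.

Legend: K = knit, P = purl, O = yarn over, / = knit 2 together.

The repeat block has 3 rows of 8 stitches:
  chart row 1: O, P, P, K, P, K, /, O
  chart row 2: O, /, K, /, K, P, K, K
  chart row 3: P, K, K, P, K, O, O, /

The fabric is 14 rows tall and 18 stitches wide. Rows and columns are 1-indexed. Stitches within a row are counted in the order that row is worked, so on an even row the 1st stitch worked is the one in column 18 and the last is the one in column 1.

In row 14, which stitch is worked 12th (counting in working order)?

Stitch:
P

Derivation:
For row 14: chart row = ((14-1) mod 3) + 1 = 2; this is a WS (even) row.
Chart row 2 tiled across columns 1-18: O / K / K P K K O / K / K P K K O /
WS: work from column 18 back to column 1 (reverse the tiled row), swapping K<->P (O and / unchanged).
Row 14 as worked: / O P P K P / P / O P P K P / P / O
The 12th stitch worked is P.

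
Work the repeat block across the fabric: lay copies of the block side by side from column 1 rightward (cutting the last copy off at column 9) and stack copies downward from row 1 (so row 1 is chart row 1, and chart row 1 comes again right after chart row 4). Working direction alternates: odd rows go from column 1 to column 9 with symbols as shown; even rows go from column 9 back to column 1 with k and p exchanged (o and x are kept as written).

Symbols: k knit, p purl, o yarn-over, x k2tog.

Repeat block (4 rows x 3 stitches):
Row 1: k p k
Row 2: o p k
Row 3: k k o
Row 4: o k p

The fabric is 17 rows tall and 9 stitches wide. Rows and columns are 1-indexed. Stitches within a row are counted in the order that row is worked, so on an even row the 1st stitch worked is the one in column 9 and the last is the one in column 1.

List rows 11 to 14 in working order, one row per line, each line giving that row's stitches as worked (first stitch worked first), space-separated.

Row 11: chart row 3, RS - tile across columns 1-9 and work as-is.
Row 12: chart row 4, WS - tiled (columns 1-9): o k p o k p o k p; work from column 9 back to 1 with k<->p swapped.
Row 13: chart row 1, RS - tile across columns 1-9 and work as-is.
Row 14: chart row 2, WS - tiled (columns 1-9): o p k o p k o p k; work from column 9 back to 1 with k<->p swapped.

Result:
k k o k k o k k o
k p o k p o k p o
k p k k p k k p k
p k o p k o p k o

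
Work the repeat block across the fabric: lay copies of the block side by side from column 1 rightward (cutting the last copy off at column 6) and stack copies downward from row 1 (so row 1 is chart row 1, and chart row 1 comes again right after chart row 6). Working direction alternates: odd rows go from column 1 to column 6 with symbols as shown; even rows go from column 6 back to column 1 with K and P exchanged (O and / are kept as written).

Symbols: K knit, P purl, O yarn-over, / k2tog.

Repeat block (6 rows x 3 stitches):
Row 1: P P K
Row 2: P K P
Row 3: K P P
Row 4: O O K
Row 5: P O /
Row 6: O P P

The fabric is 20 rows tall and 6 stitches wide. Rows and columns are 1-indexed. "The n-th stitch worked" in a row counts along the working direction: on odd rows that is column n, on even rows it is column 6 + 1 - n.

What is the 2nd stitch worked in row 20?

Row 20 uses chart row ((20-1) mod 6)+1 = 2. Row 20 is even, so WS.
Chart row 2 tiled across columns 1-6: P K P P K P
Wrong side: read the tiled row from column 6 down to 1 and exchange K with P (leave O, /).
Row 20 as worked: K P K K P K
Stitch 2 in working order -> P

Stitch:
P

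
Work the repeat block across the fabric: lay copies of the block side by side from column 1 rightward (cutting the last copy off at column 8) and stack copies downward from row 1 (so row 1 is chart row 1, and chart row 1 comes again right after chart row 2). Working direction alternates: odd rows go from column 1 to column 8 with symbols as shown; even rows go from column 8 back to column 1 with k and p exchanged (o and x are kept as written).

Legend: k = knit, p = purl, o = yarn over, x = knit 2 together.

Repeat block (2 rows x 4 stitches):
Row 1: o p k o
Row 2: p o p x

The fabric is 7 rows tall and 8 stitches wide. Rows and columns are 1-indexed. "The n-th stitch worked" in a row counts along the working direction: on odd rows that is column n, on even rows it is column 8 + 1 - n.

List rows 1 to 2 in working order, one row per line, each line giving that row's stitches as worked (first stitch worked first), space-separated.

== ROWS AS WORKED ==
o p k o o p k o
x k o k x k o k

Derivation:
Row 1: chart row 1, RS - tile across columns 1-8 and work as-is.
Row 2: chart row 2, WS - tiled (columns 1-8): p o p x p o p x; work from column 8 back to 1 with k<->p swapped.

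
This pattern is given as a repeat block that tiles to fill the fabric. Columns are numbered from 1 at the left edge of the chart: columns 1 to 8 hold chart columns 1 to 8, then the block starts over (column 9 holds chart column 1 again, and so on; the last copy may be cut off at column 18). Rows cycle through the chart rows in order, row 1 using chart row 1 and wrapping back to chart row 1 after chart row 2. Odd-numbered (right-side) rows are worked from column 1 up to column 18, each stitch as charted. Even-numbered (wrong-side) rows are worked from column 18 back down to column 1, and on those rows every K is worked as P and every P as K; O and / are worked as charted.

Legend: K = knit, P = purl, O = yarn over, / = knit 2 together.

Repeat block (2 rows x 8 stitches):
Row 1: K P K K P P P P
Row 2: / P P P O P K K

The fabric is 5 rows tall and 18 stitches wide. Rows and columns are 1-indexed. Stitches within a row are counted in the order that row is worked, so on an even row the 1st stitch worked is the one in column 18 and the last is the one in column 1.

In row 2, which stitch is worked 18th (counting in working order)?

Row 2: (2-1) mod 2 = 1, so use chart row 2. Even row -> WS.
Chart row 2 tiled across columns 1-18: / P P P O P K K / P P P O P K K / P
WS: work from column 18 back to column 1 (reverse the tiled row), swapping K<->P (O and / unchanged).
Row 2 as worked: K / P P K O K K K / P P K O K K K /
Stitch 18 in working order -> /

== STITCH ==
/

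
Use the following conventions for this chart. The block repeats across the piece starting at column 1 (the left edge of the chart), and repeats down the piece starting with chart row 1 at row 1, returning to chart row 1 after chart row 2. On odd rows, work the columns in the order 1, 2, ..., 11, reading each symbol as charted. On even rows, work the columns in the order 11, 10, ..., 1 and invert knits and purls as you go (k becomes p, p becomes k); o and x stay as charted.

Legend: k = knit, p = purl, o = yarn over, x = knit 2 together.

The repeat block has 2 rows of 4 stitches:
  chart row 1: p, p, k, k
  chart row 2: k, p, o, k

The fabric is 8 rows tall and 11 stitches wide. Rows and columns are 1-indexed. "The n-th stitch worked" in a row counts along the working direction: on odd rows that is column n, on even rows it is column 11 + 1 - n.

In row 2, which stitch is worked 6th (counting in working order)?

For row 2: chart row = ((2-1) mod 2) + 1 = 2; this is a WS (even) row.
Chart row 2 tiled across columns 1-11: k p o k k p o k k p o
WS row: flip the tiled sequence (start at column 11) and apply k<->p; o and x stay.
Row 2 as worked: o k p p o k p p o k p
Stitch 6 in working order -> k

Stitch:
k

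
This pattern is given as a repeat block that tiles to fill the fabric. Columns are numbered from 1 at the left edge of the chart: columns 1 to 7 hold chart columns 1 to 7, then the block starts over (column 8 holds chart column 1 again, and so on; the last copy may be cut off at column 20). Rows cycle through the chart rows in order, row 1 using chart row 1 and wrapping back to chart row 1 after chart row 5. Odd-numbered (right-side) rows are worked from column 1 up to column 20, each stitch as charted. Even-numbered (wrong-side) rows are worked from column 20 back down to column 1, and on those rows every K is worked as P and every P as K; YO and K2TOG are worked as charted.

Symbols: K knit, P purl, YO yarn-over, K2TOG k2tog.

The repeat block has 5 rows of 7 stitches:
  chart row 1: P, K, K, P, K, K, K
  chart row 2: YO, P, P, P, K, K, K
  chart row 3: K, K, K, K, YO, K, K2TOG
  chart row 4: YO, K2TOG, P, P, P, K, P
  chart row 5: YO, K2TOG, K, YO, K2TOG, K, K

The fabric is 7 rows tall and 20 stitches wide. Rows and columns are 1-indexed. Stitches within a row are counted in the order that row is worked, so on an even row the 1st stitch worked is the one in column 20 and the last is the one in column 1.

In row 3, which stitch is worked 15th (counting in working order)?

For row 3: chart row = ((3-1) mod 5) + 1 = 3; this is a RS (odd) row.
Chart row 3 tiled across columns 1-20: K K K K YO K K2TOG K K K K YO K K2TOG K K K K YO K
RS: work column 1 to column 20, symbols as charted — the tiled row is the row as worked.
The 15th stitch worked is K.

== STITCH ==
K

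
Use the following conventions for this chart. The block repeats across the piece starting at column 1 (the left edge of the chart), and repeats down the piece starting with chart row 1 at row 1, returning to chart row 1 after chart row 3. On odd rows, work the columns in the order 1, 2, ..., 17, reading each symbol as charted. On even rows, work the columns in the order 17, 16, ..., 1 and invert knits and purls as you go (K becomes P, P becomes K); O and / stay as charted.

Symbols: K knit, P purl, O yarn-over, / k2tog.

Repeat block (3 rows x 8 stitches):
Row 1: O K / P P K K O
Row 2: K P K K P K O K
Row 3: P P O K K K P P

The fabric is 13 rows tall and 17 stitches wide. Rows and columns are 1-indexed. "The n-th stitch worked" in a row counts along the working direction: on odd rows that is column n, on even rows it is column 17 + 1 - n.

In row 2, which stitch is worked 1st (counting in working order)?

Result:
P

Derivation:
For row 2: chart row = ((2-1) mod 3) + 1 = 2; this is a WS (even) row.
Chart row 2 tiled across columns 1-17: K P K K P K O K K P K K P K O K K
WS row: flip the tiled sequence (start at column 17) and apply K<->P; O and / stay.
Row 2 as worked: P P O P K P P K P P O P K P P K P
Stitch 1 in working order -> P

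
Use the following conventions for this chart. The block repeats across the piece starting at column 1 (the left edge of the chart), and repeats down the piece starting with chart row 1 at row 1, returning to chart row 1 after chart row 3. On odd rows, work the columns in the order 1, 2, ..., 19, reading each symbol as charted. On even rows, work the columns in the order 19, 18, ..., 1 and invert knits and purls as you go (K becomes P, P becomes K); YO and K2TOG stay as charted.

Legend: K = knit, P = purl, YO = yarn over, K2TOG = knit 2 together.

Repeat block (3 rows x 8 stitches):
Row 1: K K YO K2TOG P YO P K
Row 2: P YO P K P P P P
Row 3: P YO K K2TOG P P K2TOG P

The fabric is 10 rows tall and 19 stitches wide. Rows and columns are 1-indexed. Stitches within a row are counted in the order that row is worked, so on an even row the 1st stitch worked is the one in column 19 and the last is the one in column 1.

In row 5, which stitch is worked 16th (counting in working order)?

For row 5: chart row = ((5-1) mod 3) + 1 = 2; this is a RS (odd) row.
Chart row 2 tiled across columns 1-19: P YO P K P P P P P YO P K P P P P P YO P
RS: work column 1 to column 19, symbols as charted — the tiled row is the row as worked.
Stitch 16 in working order -> P

Stitch:
P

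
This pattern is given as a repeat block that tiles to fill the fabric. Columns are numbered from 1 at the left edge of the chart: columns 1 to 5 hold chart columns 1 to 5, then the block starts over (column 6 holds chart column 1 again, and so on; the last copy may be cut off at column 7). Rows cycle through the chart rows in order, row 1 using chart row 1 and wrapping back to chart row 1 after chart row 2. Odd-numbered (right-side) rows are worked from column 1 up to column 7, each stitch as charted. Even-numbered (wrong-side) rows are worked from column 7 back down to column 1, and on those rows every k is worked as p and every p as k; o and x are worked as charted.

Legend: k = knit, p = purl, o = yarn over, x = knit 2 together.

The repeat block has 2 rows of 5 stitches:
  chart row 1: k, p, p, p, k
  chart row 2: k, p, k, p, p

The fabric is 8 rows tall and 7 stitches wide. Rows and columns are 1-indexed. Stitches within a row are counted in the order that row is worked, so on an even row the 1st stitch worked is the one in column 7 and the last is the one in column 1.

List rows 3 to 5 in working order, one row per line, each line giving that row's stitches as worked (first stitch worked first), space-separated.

Rows as worked:
k p p p k k p
k p k k p k p
k p p p k k p

Derivation:
Row 3: chart row 1, RS - tile across columns 1-7 and work as-is.
Row 4: chart row 2, WS - tiled (columns 1-7): k p k p p k p; work from column 7 back to 1 with k<->p swapped.
Row 5: chart row 1, RS - tile across columns 1-7 and work as-is.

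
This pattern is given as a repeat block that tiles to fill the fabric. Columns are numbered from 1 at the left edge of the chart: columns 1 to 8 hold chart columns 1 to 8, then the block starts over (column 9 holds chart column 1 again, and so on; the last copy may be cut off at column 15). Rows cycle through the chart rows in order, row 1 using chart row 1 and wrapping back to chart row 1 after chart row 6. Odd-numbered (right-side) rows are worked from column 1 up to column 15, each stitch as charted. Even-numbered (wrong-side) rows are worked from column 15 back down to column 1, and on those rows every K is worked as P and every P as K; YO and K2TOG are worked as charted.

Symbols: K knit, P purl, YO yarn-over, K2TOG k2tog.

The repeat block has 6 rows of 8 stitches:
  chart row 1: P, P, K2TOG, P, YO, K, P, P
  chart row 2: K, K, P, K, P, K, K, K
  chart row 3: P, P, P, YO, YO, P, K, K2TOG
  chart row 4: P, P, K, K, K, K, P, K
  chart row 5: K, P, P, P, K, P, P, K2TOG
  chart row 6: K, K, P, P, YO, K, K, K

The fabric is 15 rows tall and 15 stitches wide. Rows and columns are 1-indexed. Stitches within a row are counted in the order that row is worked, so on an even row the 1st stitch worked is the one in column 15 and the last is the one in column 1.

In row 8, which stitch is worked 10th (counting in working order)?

Result:
P

Derivation:
Row 8: (8-1) mod 6 = 1, so use chart row 2. Even row -> WS.
Chart row 2 tiled across columns 1-15: K K P K P K K K K K P K P K K
WS: work from column 15 back to column 1 (reverse the tiled row), swapping K<->P (YO and K2TOG unchanged).
Row 8 as worked: P P K P K P P P P P K P K P P
Stitch 10 in working order -> P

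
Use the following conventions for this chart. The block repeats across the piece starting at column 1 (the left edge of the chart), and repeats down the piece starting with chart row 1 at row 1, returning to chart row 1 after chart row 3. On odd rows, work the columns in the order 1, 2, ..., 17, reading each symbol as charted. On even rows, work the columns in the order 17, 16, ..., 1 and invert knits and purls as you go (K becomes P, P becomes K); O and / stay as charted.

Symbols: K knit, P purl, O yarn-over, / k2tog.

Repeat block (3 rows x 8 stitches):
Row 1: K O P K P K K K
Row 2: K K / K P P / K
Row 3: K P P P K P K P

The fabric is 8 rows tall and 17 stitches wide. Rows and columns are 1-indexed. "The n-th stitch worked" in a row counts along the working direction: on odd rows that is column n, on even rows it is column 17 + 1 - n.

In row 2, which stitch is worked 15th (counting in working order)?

Result:
/

Derivation:
Row 2 uses chart row ((2-1) mod 3)+1 = 2. Row 2 is even, so WS.
Chart row 2 tiled across columns 1-17: K K / K P P / K K K / K P P / K K
Wrong side: read the tiled row from column 17 down to 1 and exchange K with P (leave O, /).
Row 2 as worked: P P / K K P / P P P / K K P / P P
The 15th stitch worked is /.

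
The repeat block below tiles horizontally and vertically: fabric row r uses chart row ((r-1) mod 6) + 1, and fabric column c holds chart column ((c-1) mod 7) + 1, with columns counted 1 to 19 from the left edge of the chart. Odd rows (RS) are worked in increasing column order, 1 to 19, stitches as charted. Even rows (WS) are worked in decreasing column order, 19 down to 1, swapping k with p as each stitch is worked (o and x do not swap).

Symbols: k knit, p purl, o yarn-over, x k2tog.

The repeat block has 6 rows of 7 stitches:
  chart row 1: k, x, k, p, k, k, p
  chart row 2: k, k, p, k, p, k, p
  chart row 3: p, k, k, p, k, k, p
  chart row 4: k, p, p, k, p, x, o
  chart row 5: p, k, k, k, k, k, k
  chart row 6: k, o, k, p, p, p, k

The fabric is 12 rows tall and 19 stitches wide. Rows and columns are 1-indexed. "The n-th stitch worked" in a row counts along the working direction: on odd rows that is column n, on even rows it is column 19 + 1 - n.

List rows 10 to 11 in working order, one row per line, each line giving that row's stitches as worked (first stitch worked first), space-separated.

Row 10: chart row 4, WS - tiled (columns 1-19): k p p k p x o k p p k p x o k p p k p; work from column 19 back to 1 with k<->p swapped.
Row 11: chart row 5, RS - tile across columns 1-19 and work as-is.

Result:
k p k k p o x k p k k p o x k p k k p
p k k k k k k p k k k k k k p k k k k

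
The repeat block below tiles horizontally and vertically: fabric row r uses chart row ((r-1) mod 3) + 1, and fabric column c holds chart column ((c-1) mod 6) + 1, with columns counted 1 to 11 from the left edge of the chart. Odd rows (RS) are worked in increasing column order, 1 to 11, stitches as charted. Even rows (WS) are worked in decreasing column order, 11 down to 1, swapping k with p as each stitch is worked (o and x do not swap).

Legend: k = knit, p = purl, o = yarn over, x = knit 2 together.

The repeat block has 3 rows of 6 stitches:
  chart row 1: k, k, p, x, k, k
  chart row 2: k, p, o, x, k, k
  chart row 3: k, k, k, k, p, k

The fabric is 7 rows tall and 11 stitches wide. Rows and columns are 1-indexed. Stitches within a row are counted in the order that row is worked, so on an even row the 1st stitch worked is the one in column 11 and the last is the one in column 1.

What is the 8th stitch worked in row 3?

For row 3: chart row = ((3-1) mod 3) + 1 = 3; this is a RS (odd) row.
Chart row 3 tiled across columns 1-11: k k k k p k k k k k p
RS row: no reversal, no swap; stitch n worked = column n.
Stitch 8 in working order -> k

Result:
k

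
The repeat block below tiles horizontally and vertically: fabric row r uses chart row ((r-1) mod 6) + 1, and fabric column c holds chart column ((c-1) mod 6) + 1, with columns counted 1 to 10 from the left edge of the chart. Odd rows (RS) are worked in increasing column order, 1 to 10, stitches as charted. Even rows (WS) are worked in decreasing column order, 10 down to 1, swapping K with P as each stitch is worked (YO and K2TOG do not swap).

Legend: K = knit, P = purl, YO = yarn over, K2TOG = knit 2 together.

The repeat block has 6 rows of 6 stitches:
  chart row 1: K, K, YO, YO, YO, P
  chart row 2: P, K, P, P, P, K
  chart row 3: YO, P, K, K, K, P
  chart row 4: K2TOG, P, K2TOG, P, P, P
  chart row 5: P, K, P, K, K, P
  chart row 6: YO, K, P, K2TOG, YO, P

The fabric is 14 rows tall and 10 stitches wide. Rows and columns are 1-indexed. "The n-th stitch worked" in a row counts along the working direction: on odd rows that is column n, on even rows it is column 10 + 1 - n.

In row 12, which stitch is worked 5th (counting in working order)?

Stitch:
K

Derivation:
Row 12 uses chart row ((12-1) mod 6)+1 = 6. Row 12 is even, so WS.
Chart row 6 tiled across columns 1-10: YO K P K2TOG YO P YO K P K2TOG
Wrong side: read the tiled row from column 10 down to 1 and exchange K with P (leave YO, K2TOG).
Row 12 as worked: K2TOG K P YO K YO K2TOG K P YO
The 5th stitch worked is K.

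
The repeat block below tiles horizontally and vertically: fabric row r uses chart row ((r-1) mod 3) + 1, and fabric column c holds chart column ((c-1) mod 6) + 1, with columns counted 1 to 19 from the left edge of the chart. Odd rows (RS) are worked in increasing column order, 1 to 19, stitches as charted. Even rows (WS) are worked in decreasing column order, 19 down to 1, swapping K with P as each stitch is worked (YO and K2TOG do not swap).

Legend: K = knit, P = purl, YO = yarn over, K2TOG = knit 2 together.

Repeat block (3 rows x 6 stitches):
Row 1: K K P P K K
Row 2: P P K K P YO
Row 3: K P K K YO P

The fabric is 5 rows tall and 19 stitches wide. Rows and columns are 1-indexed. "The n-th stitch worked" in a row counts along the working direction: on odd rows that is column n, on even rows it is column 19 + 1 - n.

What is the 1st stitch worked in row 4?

Row 4: (4-1) mod 3 = 0, so use chart row 1. Even row -> WS.
Chart row 1 tiled across columns 1-19: K K P P K K K K P P K K K K P P K K K
Wrong side: read the tiled row from column 19 down to 1 and exchange K with P (leave YO, K2TOG).
Row 4 as worked: P P P K K P P P P K K P P P P K K P P
The 1st stitch worked is P.

Result:
P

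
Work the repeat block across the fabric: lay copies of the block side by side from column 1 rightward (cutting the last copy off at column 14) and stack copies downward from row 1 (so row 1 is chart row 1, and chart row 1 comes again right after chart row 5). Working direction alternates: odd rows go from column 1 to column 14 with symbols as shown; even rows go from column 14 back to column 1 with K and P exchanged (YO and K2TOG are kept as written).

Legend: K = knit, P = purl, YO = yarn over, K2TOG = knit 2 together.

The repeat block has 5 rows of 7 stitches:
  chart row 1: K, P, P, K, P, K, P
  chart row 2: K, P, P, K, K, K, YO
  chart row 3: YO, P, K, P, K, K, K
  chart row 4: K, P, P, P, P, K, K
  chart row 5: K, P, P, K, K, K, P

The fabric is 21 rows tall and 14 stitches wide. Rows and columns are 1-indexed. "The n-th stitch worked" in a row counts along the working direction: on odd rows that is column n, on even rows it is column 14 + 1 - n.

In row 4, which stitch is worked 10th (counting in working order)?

Result:
K

Derivation:
Row 4: (4-1) mod 5 = 3, so use chart row 4. Even row -> WS.
Chart row 4 tiled across columns 1-14: K P P P P K K K P P P P K K
WS row: flip the tiled sequence (start at column 14) and apply K<->P; YO and K2TOG stay.
Row 4 as worked: P P K K K K P P P K K K K P
Counting 10 along the worked row gives K.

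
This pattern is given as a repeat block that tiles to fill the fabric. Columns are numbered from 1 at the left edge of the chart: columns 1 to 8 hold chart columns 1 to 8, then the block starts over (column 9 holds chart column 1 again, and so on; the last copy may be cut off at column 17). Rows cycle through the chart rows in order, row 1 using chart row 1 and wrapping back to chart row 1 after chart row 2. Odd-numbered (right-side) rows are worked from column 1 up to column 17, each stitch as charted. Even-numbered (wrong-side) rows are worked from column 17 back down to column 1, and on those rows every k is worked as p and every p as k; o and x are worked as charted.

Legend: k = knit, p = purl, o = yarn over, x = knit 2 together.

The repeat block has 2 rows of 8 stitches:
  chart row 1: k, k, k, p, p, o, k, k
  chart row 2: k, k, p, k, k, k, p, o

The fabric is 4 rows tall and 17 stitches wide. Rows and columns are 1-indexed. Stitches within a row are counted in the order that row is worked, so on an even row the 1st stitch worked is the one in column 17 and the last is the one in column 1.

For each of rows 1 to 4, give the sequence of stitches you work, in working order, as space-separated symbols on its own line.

Rows as worked:
k k k p p o k k k k k p p o k k k
p o k p p p k p p o k p p p k p p
k k k p p o k k k k k p p o k k k
p o k p p p k p p o k p p p k p p

Derivation:
Row 1: chart row 1, RS - tile across columns 1-17 and work as-is.
Row 2: chart row 2, WS - tiled (columns 1-17): k k p k k k p o k k p k k k p o k; work from column 17 back to 1 with k<->p swapped.
Row 3: chart row 1, RS - tile across columns 1-17 and work as-is.
Row 4: chart row 2, WS - tiled (columns 1-17): k k p k k k p o k k p k k k p o k; work from column 17 back to 1 with k<->p swapped.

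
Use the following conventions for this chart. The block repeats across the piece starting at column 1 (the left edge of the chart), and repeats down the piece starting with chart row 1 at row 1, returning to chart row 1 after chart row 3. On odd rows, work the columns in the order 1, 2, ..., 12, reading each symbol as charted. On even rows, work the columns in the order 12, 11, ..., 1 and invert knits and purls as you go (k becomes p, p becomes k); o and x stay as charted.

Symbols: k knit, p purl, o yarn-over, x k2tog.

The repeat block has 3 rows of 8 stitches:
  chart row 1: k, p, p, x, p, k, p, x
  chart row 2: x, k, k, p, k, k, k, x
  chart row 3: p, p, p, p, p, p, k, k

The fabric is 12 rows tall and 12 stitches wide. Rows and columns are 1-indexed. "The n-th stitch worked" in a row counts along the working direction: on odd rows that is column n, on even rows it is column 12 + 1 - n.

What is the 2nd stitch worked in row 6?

Row 6 uses chart row ((6-1) mod 3)+1 = 3. Row 6 is even, so WS.
Chart row 3 tiled across columns 1-12: p p p p p p k k p p p p
WS row: flip the tiled sequence (start at column 12) and apply k<->p; o and x stay.
Row 6 as worked: k k k k p p k k k k k k
Counting 2 along the worked row gives k.

== STITCH ==
k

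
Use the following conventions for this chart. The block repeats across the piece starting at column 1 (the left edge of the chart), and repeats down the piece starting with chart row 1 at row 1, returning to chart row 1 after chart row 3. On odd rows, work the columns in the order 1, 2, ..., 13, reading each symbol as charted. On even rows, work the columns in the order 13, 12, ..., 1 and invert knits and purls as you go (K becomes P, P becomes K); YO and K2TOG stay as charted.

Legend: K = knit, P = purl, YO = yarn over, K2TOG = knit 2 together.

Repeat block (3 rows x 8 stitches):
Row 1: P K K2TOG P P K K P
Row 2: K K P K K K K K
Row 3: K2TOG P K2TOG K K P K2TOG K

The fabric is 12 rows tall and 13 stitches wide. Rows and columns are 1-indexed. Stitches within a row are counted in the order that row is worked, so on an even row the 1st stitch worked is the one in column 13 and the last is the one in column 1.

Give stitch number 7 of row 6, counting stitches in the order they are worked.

Row 6 uses chart row ((6-1) mod 3)+1 = 3. Row 6 is even, so WS.
Chart row 3 tiled across columns 1-13: K2TOG P K2TOG K K P K2TOG K K2TOG P K2TOG K K
WS: work from column 13 back to column 1 (reverse the tiled row), swapping K<->P (YO and K2TOG unchanged).
Row 6 as worked: P P K2TOG K K2TOG P K2TOG K P P K2TOG K K2TOG
Counting 7 along the worked row gives K2TOG.

Result:
K2TOG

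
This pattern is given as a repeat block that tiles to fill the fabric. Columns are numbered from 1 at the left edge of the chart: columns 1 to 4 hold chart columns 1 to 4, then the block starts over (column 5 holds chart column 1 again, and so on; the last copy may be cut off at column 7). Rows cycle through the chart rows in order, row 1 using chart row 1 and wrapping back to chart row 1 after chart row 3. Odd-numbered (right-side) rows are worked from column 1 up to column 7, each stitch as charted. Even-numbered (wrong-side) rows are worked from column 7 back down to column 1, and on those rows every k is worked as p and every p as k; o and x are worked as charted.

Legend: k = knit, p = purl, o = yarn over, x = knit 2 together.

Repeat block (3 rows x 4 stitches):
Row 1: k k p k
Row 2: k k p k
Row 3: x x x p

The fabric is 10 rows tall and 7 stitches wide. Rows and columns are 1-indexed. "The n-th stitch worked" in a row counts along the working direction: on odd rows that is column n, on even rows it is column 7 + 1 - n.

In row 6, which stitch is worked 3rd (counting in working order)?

Stitch:
x

Derivation:
Row 6: (6-1) mod 3 = 2, so use chart row 3. Even row -> WS.
Chart row 3 tiled across columns 1-7: x x x p x x x
WS row: flip the tiled sequence (start at column 7) and apply k<->p; o and x stay.
Row 6 as worked: x x x k x x x
Stitch 3 in working order -> x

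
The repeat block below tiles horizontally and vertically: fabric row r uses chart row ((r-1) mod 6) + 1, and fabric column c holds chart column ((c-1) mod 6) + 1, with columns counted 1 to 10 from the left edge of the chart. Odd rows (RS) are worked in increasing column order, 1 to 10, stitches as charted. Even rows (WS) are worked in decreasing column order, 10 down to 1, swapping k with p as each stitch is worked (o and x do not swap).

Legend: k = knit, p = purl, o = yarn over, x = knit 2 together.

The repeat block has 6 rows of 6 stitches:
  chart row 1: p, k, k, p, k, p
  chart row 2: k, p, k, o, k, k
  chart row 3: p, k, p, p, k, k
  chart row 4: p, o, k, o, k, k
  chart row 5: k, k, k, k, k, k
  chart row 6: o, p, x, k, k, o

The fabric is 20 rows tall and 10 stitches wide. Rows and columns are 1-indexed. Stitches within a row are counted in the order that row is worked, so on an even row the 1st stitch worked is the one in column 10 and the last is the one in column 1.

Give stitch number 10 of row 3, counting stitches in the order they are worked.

Row 3: (3-1) mod 6 = 2, so use chart row 3. Odd row -> RS.
Chart row 3 tiled across columns 1-10: p k p p k k p k p p
RS: work column 1 to column 10, symbols as charted — the tiled row is the row as worked.
Stitch 10 in working order -> p

== STITCH ==
p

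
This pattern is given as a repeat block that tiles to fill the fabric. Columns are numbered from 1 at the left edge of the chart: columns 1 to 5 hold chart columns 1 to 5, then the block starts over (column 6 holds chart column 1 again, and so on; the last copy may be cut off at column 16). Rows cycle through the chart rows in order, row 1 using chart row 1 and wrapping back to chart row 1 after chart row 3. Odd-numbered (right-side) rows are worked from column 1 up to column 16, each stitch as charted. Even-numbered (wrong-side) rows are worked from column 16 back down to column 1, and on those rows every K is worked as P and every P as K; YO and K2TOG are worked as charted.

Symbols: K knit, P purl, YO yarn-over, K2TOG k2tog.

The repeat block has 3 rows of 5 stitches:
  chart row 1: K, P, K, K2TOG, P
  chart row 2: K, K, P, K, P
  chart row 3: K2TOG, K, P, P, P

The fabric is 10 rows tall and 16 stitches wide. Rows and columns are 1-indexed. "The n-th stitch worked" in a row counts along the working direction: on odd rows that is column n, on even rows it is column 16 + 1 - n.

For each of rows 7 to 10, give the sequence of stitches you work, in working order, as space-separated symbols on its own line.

Row 7: chart row 1, RS - tile across columns 1-16 and work as-is.
Row 8: chart row 2, WS - tiled (columns 1-16): K K P K P K K P K P K K P K P K; work from column 16 back to 1 with K<->P swapped.
Row 9: chart row 3, RS - tile across columns 1-16 and work as-is.
Row 10: chart row 1, WS - tiled (columns 1-16): K P K K2TOG P K P K K2TOG P K P K K2TOG P K; work from column 16 back to 1 with K<->P swapped.

Result:
K P K K2TOG P K P K K2TOG P K P K K2TOG P K
P K P K P P K P K P P K P K P P
K2TOG K P P P K2TOG K P P P K2TOG K P P P K2TOG
P K K2TOG P K P K K2TOG P K P K K2TOG P K P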